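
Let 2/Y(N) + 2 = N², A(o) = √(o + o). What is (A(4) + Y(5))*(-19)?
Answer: -38/23 - 38*√2 ≈ -55.392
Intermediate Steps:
A(o) = √2*√o (A(o) = √(2*o) = √2*√o)
Y(N) = 2/(-2 + N²)
(A(4) + Y(5))*(-19) = (√2*√4 + 2/(-2 + 5²))*(-19) = (√2*2 + 2/(-2 + 25))*(-19) = (2*√2 + 2/23)*(-19) = (2/23 + 2*√2)*(-19) = -38/23 - 38*√2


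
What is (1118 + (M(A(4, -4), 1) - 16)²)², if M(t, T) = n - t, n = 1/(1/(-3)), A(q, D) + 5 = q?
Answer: 2079364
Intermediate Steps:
A(q, D) = -5 + q
n = -3 (n = 1/(-⅓) = -3)
M(t, T) = -3 - t
(1118 + (M(A(4, -4), 1) - 16)²)² = (1118 + ((-3 - (-5 + 4)) - 16)²)² = (1118 + ((-3 - 1*(-1)) - 16)²)² = (1118 + ((-3 + 1) - 16)²)² = (1118 + (-2 - 16)²)² = (1118 + (-18)²)² = (1118 + 324)² = 1442² = 2079364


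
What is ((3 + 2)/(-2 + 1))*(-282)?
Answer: 1410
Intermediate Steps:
((3 + 2)/(-2 + 1))*(-282) = (5/(-1))*(-282) = (5*(-1))*(-282) = -5*(-282) = 1410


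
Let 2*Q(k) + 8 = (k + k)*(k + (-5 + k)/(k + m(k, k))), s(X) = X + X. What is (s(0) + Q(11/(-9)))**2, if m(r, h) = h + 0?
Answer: 207025/6561 ≈ 31.554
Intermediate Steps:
m(r, h) = h
s(X) = 2*X
Q(k) = -4 + k*(k + (-5 + k)/(2*k)) (Q(k) = -4 + ((k + k)*(k + (-5 + k)/(k + k)))/2 = -4 + ((2*k)*(k + (-5 + k)/((2*k))))/2 = -4 + ((2*k)*(k + (-5 + k)*(1/(2*k))))/2 = -4 + ((2*k)*(k + (-5 + k)/(2*k)))/2 = -4 + (2*k*(k + (-5 + k)/(2*k)))/2 = -4 + k*(k + (-5 + k)/(2*k)))
(s(0) + Q(11/(-9)))**2 = (2*0 + (-13/2 + (11/(-9))**2 + (11/(-9))/2))**2 = (0 + (-13/2 + (11*(-1/9))**2 + (11*(-1/9))/2))**2 = (0 + (-13/2 + (-11/9)**2 + (1/2)*(-11/9)))**2 = (0 + (-13/2 + 121/81 - 11/18))**2 = (0 - 455/81)**2 = (-455/81)**2 = 207025/6561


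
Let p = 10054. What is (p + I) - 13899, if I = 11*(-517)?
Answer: -9532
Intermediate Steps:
I = -5687
(p + I) - 13899 = (10054 - 5687) - 13899 = 4367 - 13899 = -9532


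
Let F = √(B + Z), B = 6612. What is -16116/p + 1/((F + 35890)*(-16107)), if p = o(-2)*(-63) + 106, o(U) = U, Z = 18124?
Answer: -360298552843966/5186725257987 + √1546/5186725257987 ≈ -69.466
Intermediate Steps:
F = 4*√1546 (F = √(6612 + 18124) = √24736 = 4*√1546 ≈ 157.28)
p = 232 (p = -2*(-63) + 106 = 126 + 106 = 232)
-16116/p + 1/((F + 35890)*(-16107)) = -16116/232 + 1/((4*√1546 + 35890)*(-16107)) = -16116*1/232 - 1/16107/(35890 + 4*√1546) = -4029/58 - 1/(16107*(35890 + 4*√1546))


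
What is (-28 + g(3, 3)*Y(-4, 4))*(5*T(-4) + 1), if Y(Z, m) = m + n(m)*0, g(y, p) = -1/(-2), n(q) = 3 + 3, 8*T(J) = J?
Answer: 39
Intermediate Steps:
T(J) = J/8
n(q) = 6
g(y, p) = ½ (g(y, p) = -1*(-½) = ½)
Y(Z, m) = m (Y(Z, m) = m + 6*0 = m + 0 = m)
(-28 + g(3, 3)*Y(-4, 4))*(5*T(-4) + 1) = (-28 + (½)*4)*(5*((⅛)*(-4)) + 1) = (-28 + 2)*(5*(-½) + 1) = -26*(-5/2 + 1) = -26*(-3/2) = 39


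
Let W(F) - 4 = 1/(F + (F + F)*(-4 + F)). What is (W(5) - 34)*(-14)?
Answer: 6286/15 ≈ 419.07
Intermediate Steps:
W(F) = 4 + 1/(F + 2*F*(-4 + F)) (W(F) = 4 + 1/(F + (F + F)*(-4 + F)) = 4 + 1/(F + (2*F)*(-4 + F)) = 4 + 1/(F + 2*F*(-4 + F)))
(W(5) - 34)*(-14) = ((1 - 28*5 + 8*5²)/(5*(-7 + 2*5)) - 34)*(-14) = ((1 - 140 + 8*25)/(5*(-7 + 10)) - 34)*(-14) = ((⅕)*(1 - 140 + 200)/3 - 34)*(-14) = ((⅕)*(⅓)*61 - 34)*(-14) = (61/15 - 34)*(-14) = -449/15*(-14) = 6286/15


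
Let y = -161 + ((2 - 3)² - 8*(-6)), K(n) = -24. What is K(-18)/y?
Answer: 3/14 ≈ 0.21429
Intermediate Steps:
y = -112 (y = -161 + ((-1)² + 48) = -161 + (1 + 48) = -161 + 49 = -112)
K(-18)/y = -24/(-112) = -24*(-1/112) = 3/14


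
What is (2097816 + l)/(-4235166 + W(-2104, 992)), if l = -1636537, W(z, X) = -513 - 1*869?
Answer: -461279/4236548 ≈ -0.10888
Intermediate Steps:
W(z, X) = -1382 (W(z, X) = -513 - 869 = -1382)
(2097816 + l)/(-4235166 + W(-2104, 992)) = (2097816 - 1636537)/(-4235166 - 1382) = 461279/(-4236548) = 461279*(-1/4236548) = -461279/4236548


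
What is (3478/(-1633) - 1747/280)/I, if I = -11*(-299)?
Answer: -347881/136714760 ≈ -0.0025446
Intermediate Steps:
I = 3289
(3478/(-1633) - 1747/280)/I = (3478/(-1633) - 1747/280)/3289 = (3478*(-1/1633) - 1747*1/280)*(1/3289) = (-3478/1633 - 1747/280)*(1/3289) = -3826691/457240*1/3289 = -347881/136714760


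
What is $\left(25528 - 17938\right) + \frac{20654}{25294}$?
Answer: $\frac{96001057}{12647} \approx 7590.8$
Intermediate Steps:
$\left(25528 - 17938\right) + \frac{20654}{25294} = 7590 + 20654 \cdot \frac{1}{25294} = 7590 + \frac{10327}{12647} = \frac{96001057}{12647}$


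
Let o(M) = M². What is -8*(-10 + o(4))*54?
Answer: -2592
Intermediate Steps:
-8*(-10 + o(4))*54 = -8*(-10 + 4²)*54 = -8*(-10 + 16)*54 = -8*6*54 = -48*54 = -2592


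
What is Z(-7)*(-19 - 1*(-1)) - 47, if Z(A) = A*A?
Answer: -929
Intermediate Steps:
Z(A) = A**2
Z(-7)*(-19 - 1*(-1)) - 47 = (-7)**2*(-19 - 1*(-1)) - 47 = 49*(-19 + 1) - 47 = 49*(-18) - 47 = -882 - 47 = -929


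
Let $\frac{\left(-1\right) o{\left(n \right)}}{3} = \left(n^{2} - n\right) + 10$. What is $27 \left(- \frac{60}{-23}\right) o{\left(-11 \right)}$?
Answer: $- \frac{690120}{23} \approx -30005.0$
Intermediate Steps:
$o{\left(n \right)} = -30 - 3 n^{2} + 3 n$ ($o{\left(n \right)} = - 3 \left(\left(n^{2} - n\right) + 10\right) = - 3 \left(10 + n^{2} - n\right) = -30 - 3 n^{2} + 3 n$)
$27 \left(- \frac{60}{-23}\right) o{\left(-11 \right)} = 27 \left(- \frac{60}{-23}\right) \left(-30 - 3 \left(-11\right)^{2} + 3 \left(-11\right)\right) = 27 \left(\left(-60\right) \left(- \frac{1}{23}\right)\right) \left(-30 - 363 - 33\right) = 27 \cdot \frac{60}{23} \left(-30 - 363 - 33\right) = \frac{1620}{23} \left(-426\right) = - \frac{690120}{23}$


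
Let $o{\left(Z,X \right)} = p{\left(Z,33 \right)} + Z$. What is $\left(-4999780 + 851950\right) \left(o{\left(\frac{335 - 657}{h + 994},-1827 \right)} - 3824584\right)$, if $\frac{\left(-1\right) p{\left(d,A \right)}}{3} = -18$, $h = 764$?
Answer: $\frac{4648005801680910}{293} \approx 1.5863 \cdot 10^{13}$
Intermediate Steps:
$p{\left(d,A \right)} = 54$ ($p{\left(d,A \right)} = \left(-3\right) \left(-18\right) = 54$)
$o{\left(Z,X \right)} = 54 + Z$
$\left(-4999780 + 851950\right) \left(o{\left(\frac{335 - 657}{h + 994},-1827 \right)} - 3824584\right) = \left(-4999780 + 851950\right) \left(\left(54 + \frac{335 - 657}{764 + 994}\right) - 3824584\right) = - 4147830 \left(\left(54 - \frac{322}{1758}\right) - 3824584\right) = - 4147830 \left(\left(54 - \frac{161}{879}\right) - 3824584\right) = - 4147830 \left(\frac{47305}{879} - 3824584\right) = \left(-4147830\right) \left(- \frac{3361762031}{879}\right) = \frac{4648005801680910}{293}$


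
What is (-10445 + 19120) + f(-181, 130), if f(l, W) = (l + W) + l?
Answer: 8443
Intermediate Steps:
f(l, W) = W + 2*l (f(l, W) = (W + l) + l = W + 2*l)
(-10445 + 19120) + f(-181, 130) = (-10445 + 19120) + (130 + 2*(-181)) = 8675 + (130 - 362) = 8675 - 232 = 8443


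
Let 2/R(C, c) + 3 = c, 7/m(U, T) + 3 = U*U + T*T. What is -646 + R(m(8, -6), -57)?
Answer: -19381/30 ≈ -646.03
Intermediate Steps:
m(U, T) = 7/(-3 + T² + U²) (m(U, T) = 7/(-3 + (U*U + T*T)) = 7/(-3 + (U² + T²)) = 7/(-3 + (T² + U²)) = 7/(-3 + T² + U²))
R(C, c) = 2/(-3 + c)
-646 + R(m(8, -6), -57) = -646 + 2/(-3 - 57) = -646 + 2/(-60) = -646 + 2*(-1/60) = -646 - 1/30 = -19381/30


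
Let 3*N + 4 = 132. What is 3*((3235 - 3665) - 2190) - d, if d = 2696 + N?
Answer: -31796/3 ≈ -10599.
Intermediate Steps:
N = 128/3 (N = -4/3 + (1/3)*132 = -4/3 + 44 = 128/3 ≈ 42.667)
d = 8216/3 (d = 2696 + 128/3 = 8216/3 ≈ 2738.7)
3*((3235 - 3665) - 2190) - d = 3*((3235 - 3665) - 2190) - 1*8216/3 = 3*(-430 - 2190) - 8216/3 = 3*(-2620) - 8216/3 = -7860 - 8216/3 = -31796/3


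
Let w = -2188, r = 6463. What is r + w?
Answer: 4275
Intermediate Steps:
r + w = 6463 - 2188 = 4275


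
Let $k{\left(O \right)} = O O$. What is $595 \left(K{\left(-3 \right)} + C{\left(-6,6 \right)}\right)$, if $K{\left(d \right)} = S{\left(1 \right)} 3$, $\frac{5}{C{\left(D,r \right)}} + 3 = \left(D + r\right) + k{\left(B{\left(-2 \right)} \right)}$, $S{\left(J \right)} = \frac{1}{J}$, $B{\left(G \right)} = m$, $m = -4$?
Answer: $\frac{26180}{13} \approx 2013.8$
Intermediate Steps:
$B{\left(G \right)} = -4$
$k{\left(O \right)} = O^{2}$
$C{\left(D,r \right)} = \frac{5}{13 + D + r}$ ($C{\left(D,r \right)} = \frac{5}{-3 + \left(\left(D + r\right) + \left(-4\right)^{2}\right)} = \frac{5}{-3 + \left(\left(D + r\right) + 16\right)} = \frac{5}{-3 + \left(16 + D + r\right)} = \frac{5}{13 + D + r}$)
$K{\left(d \right)} = 3$ ($K{\left(d \right)} = 1^{-1} \cdot 3 = 1 \cdot 3 = 3$)
$595 \left(K{\left(-3 \right)} + C{\left(-6,6 \right)}\right) = 595 \left(3 + \frac{5}{13 - 6 + 6}\right) = 595 \left(3 + \frac{5}{13}\right) = 595 \cdot \frac{44}{13} = \frac{26180}{13}$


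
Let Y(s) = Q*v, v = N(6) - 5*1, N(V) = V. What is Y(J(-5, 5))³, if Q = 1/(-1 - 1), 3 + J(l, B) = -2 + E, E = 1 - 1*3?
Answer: -⅛ ≈ -0.12500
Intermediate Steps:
v = 1 (v = 6 - 5*1 = 6 - 5 = 1)
E = -2 (E = 1 - 3 = -2)
J(l, B) = -7 (J(l, B) = -3 + (-2 - 2) = -3 - 4 = -7)
Q = -½ (Q = 1/(-2) = -½ ≈ -0.50000)
Y(s) = -½ (Y(s) = -½*1 = -½)
Y(J(-5, 5))³ = (-½)³ = -⅛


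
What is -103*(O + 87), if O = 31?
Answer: -12154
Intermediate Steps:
-103*(O + 87) = -103*(31 + 87) = -103*118 = -12154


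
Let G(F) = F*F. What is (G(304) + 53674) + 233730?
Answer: 379820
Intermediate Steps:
G(F) = F²
(G(304) + 53674) + 233730 = (304² + 53674) + 233730 = (92416 + 53674) + 233730 = 146090 + 233730 = 379820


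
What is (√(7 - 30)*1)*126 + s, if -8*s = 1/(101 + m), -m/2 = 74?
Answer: 1/376 + 126*I*√23 ≈ 0.0026596 + 604.27*I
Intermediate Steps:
m = -148 (m = -2*74 = -148)
s = 1/376 (s = -1/(8*(101 - 148)) = -⅛/(-47) = -⅛*(-1/47) = 1/376 ≈ 0.0026596)
(√(7 - 30)*1)*126 + s = (√(7 - 30)*1)*126 + 1/376 = (√(-23)*1)*126 + 1/376 = ((I*√23)*1)*126 + 1/376 = (I*√23)*126 + 1/376 = 126*I*√23 + 1/376 = 1/376 + 126*I*√23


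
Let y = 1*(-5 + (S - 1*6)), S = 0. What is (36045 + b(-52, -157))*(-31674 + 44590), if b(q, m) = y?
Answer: 465415144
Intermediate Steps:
y = -11 (y = 1*(-5 + (0 - 1*6)) = 1*(-5 + (0 - 6)) = 1*(-5 - 6) = 1*(-11) = -11)
b(q, m) = -11
(36045 + b(-52, -157))*(-31674 + 44590) = (36045 - 11)*(-31674 + 44590) = 36034*12916 = 465415144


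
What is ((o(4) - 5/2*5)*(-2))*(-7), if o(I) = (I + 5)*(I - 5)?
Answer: -301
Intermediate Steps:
o(I) = (-5 + I)*(5 + I) (o(I) = (5 + I)*(-5 + I) = (-5 + I)*(5 + I))
((o(4) - 5/2*5)*(-2))*(-7) = (((-25 + 4**2) - 5/2*5)*(-2))*(-7) = (((-25 + 16) - 5*1/2*5)*(-2))*(-7) = ((-9 - 5/2*5)*(-2))*(-7) = ((-9 - 25/2)*(-2))*(-7) = -43/2*(-2)*(-7) = 43*(-7) = -301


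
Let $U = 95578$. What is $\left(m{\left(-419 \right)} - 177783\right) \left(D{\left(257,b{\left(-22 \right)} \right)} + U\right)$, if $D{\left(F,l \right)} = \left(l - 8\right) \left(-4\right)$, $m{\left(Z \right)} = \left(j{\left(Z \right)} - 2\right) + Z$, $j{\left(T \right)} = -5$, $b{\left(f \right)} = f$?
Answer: $-17054244882$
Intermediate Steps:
$m{\left(Z \right)} = -7 + Z$ ($m{\left(Z \right)} = \left(-5 - 2\right) + Z = -7 + Z$)
$D{\left(F,l \right)} = 32 - 4 l$ ($D{\left(F,l \right)} = \left(-8 + l\right) \left(-4\right) = 32 - 4 l$)
$\left(m{\left(-419 \right)} - 177783\right) \left(D{\left(257,b{\left(-22 \right)} \right)} + U\right) = \left(\left(-7 - 419\right) - 177783\right) \left(\left(32 - -88\right) + 95578\right) = \left(-426 - 177783\right) \left(\left(32 + 88\right) + 95578\right) = - 178209 \left(120 + 95578\right) = \left(-178209\right) 95698 = -17054244882$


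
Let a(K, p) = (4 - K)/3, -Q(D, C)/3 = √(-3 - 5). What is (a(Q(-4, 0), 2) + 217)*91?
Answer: 59605/3 + 182*I*√2 ≈ 19868.0 + 257.39*I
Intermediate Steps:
Q(D, C) = -6*I*√2 (Q(D, C) = -3*√(-3 - 5) = -6*I*√2)
a(K, p) = 4/3 - K/3 (a(K, p) = (4 - K)*(⅓) = 4/3 - K/3)
(a(Q(-4, 0), 2) + 217)*91 = ((4/3 - (-2)*I*√2) + 217)*91 = ((4/3 + 2*I*√2) + 217)*91 = (655/3 + 2*I*√2)*91 = 59605/3 + 182*I*√2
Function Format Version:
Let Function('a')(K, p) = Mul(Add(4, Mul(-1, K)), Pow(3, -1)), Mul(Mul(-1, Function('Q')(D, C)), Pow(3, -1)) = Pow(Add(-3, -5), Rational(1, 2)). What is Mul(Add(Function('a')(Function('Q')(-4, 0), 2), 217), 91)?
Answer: Add(Rational(59605, 3), Mul(182, I, Pow(2, Rational(1, 2)))) ≈ Add(19868., Mul(257.39, I))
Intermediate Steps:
Function('Q')(D, C) = Mul(-6, I, Pow(2, Rational(1, 2))) (Function('Q')(D, C) = Mul(-3, Pow(Add(-3, -5), Rational(1, 2))) = Mul(-3, Pow(-8, Rational(1, 2))) = Mul(-3, Mul(2, I, Pow(2, Rational(1, 2)))) = Mul(-6, I, Pow(2, Rational(1, 2))))
Function('a')(K, p) = Add(Rational(4, 3), Mul(Rational(-1, 3), K)) (Function('a')(K, p) = Mul(Add(4, Mul(-1, K)), Rational(1, 3)) = Add(Rational(4, 3), Mul(Rational(-1, 3), K)))
Mul(Add(Function('a')(Function('Q')(-4, 0), 2), 217), 91) = Mul(Add(Add(Rational(4, 3), Mul(Rational(-1, 3), Mul(-6, I, Pow(2, Rational(1, 2))))), 217), 91) = Mul(Add(Add(Rational(4, 3), Mul(2, I, Pow(2, Rational(1, 2)))), 217), 91) = Mul(Add(Rational(655, 3), Mul(2, I, Pow(2, Rational(1, 2)))), 91) = Add(Rational(59605, 3), Mul(182, I, Pow(2, Rational(1, 2))))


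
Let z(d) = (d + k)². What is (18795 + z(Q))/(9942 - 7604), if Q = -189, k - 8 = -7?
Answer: 54139/2338 ≈ 23.156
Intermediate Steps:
k = 1 (k = 8 - 7 = 1)
z(d) = (1 + d)² (z(d) = (d + 1)² = (1 + d)²)
(18795 + z(Q))/(9942 - 7604) = (18795 + (1 - 189)²)/(9942 - 7604) = (18795 + (-188)²)/2338 = (18795 + 35344)*(1/2338) = 54139*(1/2338) = 54139/2338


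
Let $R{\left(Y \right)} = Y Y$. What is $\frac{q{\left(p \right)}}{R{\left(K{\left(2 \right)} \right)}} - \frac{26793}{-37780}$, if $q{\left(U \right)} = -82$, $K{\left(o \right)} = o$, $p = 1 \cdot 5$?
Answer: $- \frac{747697}{37780} \approx -19.791$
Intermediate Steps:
$p = 5$
$R{\left(Y \right)} = Y^{2}$
$\frac{q{\left(p \right)}}{R{\left(K{\left(2 \right)} \right)}} - \frac{26793}{-37780} = - \frac{82}{2^{2}} - \frac{26793}{-37780} = - \frac{82}{4} - - \frac{26793}{37780} = \left(-82\right) \frac{1}{4} + \frac{26793}{37780} = - \frac{41}{2} + \frac{26793}{37780} = - \frac{747697}{37780}$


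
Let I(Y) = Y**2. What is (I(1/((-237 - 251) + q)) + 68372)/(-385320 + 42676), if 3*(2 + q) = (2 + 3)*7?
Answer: -140793331709/705581090900 ≈ -0.19954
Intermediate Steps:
q = 29/3 (q = -2 + ((2 + 3)*7)/3 = -2 + (5*7)/3 = -2 + (1/3)*35 = -2 + 35/3 = 29/3 ≈ 9.6667)
(I(1/((-237 - 251) + q)) + 68372)/(-385320 + 42676) = ((1/((-237 - 251) + 29/3))**2 + 68372)/(-385320 + 42676) = ((1/(-488 + 29/3))**2 + 68372)/(-342644) = ((1/(-1435/3))**2 + 68372)*(-1/342644) = ((-3/1435)**2 + 68372)*(-1/342644) = (9/2059225 + 68372)*(-1/342644) = (140793331709/2059225)*(-1/342644) = -140793331709/705581090900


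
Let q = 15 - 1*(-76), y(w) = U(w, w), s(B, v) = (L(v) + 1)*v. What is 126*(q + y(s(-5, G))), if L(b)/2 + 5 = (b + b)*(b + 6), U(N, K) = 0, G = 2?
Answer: 11466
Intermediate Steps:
L(b) = -10 + 4*b*(6 + b) (L(b) = -10 + 2*((b + b)*(b + 6)) = -10 + 2*((2*b)*(6 + b)) = -10 + 2*(2*b*(6 + b)) = -10 + 4*b*(6 + b))
s(B, v) = v*(-9 + 4*v² + 24*v) (s(B, v) = ((-10 + 4*v² + 24*v) + 1)*v = (-9 + 4*v² + 24*v)*v = v*(-9 + 4*v² + 24*v))
y(w) = 0
q = 91 (q = 15 + 76 = 91)
126*(q + y(s(-5, G))) = 126*(91 + 0) = 126*91 = 11466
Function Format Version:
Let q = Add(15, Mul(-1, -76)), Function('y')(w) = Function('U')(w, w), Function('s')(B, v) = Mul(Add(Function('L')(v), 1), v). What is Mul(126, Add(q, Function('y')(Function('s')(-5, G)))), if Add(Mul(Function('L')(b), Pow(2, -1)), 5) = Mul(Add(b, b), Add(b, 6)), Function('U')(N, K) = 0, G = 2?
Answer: 11466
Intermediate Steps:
Function('L')(b) = Add(-10, Mul(4, b, Add(6, b))) (Function('L')(b) = Add(-10, Mul(2, Mul(Add(b, b), Add(b, 6)))) = Add(-10, Mul(2, Mul(Mul(2, b), Add(6, b)))) = Add(-10, Mul(2, Mul(2, b, Add(6, b)))) = Add(-10, Mul(4, b, Add(6, b))))
Function('s')(B, v) = Mul(v, Add(-9, Mul(4, Pow(v, 2)), Mul(24, v))) (Function('s')(B, v) = Mul(Add(Add(-10, Mul(4, Pow(v, 2)), Mul(24, v)), 1), v) = Mul(Add(-9, Mul(4, Pow(v, 2)), Mul(24, v)), v) = Mul(v, Add(-9, Mul(4, Pow(v, 2)), Mul(24, v))))
Function('y')(w) = 0
q = 91 (q = Add(15, 76) = 91)
Mul(126, Add(q, Function('y')(Function('s')(-5, G)))) = Mul(126, Add(91, 0)) = Mul(126, 91) = 11466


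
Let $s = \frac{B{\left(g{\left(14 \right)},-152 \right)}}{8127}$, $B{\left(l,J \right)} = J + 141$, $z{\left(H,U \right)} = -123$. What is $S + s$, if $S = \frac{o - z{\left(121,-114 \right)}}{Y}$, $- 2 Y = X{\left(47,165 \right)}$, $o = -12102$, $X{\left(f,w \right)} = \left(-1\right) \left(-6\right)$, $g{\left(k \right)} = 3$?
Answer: $\frac{32451100}{8127} \approx 3993.0$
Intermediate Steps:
$X{\left(f,w \right)} = 6$
$B{\left(l,J \right)} = 141 + J$
$Y = -3$ ($Y = \left(- \frac{1}{2}\right) 6 = -3$)
$s = - \frac{11}{8127}$ ($s = \frac{141 - 152}{8127} = \left(-11\right) \frac{1}{8127} = - \frac{11}{8127} \approx -0.0013535$)
$S = 3993$ ($S = \frac{-12102 - -123}{-3} = \left(-12102 + 123\right) \left(- \frac{1}{3}\right) = \left(-11979\right) \left(- \frac{1}{3}\right) = 3993$)
$S + s = 3993 - \frac{11}{8127} = \frac{32451100}{8127}$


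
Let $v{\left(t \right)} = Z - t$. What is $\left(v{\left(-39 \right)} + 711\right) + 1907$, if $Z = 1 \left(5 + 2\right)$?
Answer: $2664$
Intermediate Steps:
$Z = 7$ ($Z = 1 \cdot 7 = 7$)
$v{\left(t \right)} = 7 - t$
$\left(v{\left(-39 \right)} + 711\right) + 1907 = \left(\left(7 - -39\right) + 711\right) + 1907 = \left(\left(7 + 39\right) + 711\right) + 1907 = \left(46 + 711\right) + 1907 = 757 + 1907 = 2664$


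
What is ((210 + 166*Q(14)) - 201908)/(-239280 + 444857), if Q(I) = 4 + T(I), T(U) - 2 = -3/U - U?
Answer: -1421431/1439039 ≈ -0.98776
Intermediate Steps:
T(U) = 2 - U - 3/U (T(U) = 2 + (-3/U - U) = 2 + (-U - 3/U) = 2 - U - 3/U)
Q(I) = 6 - I - 3/I (Q(I) = 4 + (2 - I - 3/I) = 6 - I - 3/I)
((210 + 166*Q(14)) - 201908)/(-239280 + 444857) = ((210 + 166*(6 - 1*14 - 3/14)) - 201908)/(-239280 + 444857) = ((210 + 166*(6 - 14 - 3*1/14)) - 201908)/205577 = ((210 + 166*(6 - 14 - 3/14)) - 201908)*(1/205577) = ((210 + 166*(-115/14)) - 201908)*(1/205577) = ((210 - 9545/7) - 201908)*(1/205577) = (-8075/7 - 201908)*(1/205577) = -1421431/7*1/205577 = -1421431/1439039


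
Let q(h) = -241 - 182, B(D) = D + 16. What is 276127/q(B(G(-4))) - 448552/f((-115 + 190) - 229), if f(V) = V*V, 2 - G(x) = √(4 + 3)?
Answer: -1684591357/2507967 ≈ -671.70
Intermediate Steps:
G(x) = 2 - √7 (G(x) = 2 - √(4 + 3) = 2 - √7)
f(V) = V²
B(D) = 16 + D
q(h) = -423
276127/q(B(G(-4))) - 448552/f((-115 + 190) - 229) = 276127/(-423) - 448552/((-115 + 190) - 229)² = 276127*(-1/423) - 448552/(75 - 229)² = -276127/423 - 448552/((-154)²) = -276127/423 - 448552/23716 = -276127/423 - 448552*1/23716 = -276127/423 - 112138/5929 = -1684591357/2507967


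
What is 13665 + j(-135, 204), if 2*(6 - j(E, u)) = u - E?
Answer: 27003/2 ≈ 13502.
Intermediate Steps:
j(E, u) = 6 + E/2 - u/2 (j(E, u) = 6 - (u - E)/2 = 6 + (E/2 - u/2) = 6 + E/2 - u/2)
13665 + j(-135, 204) = 13665 + (6 + (1/2)*(-135) - 1/2*204) = 13665 + (6 - 135/2 - 102) = 13665 - 327/2 = 27003/2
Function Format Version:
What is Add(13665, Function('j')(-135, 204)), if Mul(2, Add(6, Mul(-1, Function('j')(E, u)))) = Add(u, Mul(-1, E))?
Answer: Rational(27003, 2) ≈ 13502.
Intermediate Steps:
Function('j')(E, u) = Add(6, Mul(Rational(1, 2), E), Mul(Rational(-1, 2), u)) (Function('j')(E, u) = Add(6, Mul(Rational(-1, 2), Add(u, Mul(-1, E)))) = Add(6, Add(Mul(Rational(1, 2), E), Mul(Rational(-1, 2), u))) = Add(6, Mul(Rational(1, 2), E), Mul(Rational(-1, 2), u)))
Add(13665, Function('j')(-135, 204)) = Add(13665, Add(6, Mul(Rational(1, 2), -135), Mul(Rational(-1, 2), 204))) = Add(13665, Add(6, Rational(-135, 2), -102)) = Add(13665, Rational(-327, 2)) = Rational(27003, 2)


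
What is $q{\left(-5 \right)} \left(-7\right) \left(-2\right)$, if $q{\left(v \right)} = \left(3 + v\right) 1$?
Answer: $-28$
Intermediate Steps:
$q{\left(v \right)} = 3 + v$
$q{\left(-5 \right)} \left(-7\right) \left(-2\right) = \left(3 - 5\right) \left(-7\right) \left(-2\right) = \left(-2\right) \left(-7\right) \left(-2\right) = 14 \left(-2\right) = -28$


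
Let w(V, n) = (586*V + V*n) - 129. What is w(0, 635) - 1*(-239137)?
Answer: 239008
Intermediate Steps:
w(V, n) = -129 + 586*V + V*n
w(0, 635) - 1*(-239137) = (-129 + 586*0 + 0*635) - 1*(-239137) = (-129 + 0 + 0) + 239137 = -129 + 239137 = 239008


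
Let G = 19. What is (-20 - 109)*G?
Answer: -2451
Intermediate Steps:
(-20 - 109)*G = (-20 - 109)*19 = -129*19 = -2451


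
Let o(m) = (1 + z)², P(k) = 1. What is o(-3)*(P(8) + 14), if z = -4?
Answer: 135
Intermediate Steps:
o(m) = 9 (o(m) = (1 - 4)² = (-3)² = 9)
o(-3)*(P(8) + 14) = 9*(1 + 14) = 9*15 = 135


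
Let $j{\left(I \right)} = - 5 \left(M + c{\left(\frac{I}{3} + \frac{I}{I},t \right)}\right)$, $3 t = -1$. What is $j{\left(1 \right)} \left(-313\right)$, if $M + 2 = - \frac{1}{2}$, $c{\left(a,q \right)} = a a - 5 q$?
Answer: $\frac{26605}{18} \approx 1478.1$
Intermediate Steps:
$t = - \frac{1}{3}$ ($t = \frac{1}{3} \left(-1\right) = - \frac{1}{3} \approx -0.33333$)
$c{\left(a,q \right)} = a^{2} - 5 q$
$M = - \frac{5}{2}$ ($M = -2 - \frac{1}{2} = - \frac{5}{2} \approx -2.5$)
$j{\left(I \right)} = \frac{25}{6} - 5 \left(1 + \frac{I}{3}\right)^{2}$ ($j{\left(I \right)} = - 5 \left(- \frac{5}{2} + \left(\left(\frac{I}{3} + \frac{I}{I}\right)^{2} - - \frac{5}{3}\right)\right) = - 5 \left(- \frac{5}{2} + \left(\left(I \frac{1}{3} + 1\right)^{2} + \frac{5}{3}\right)\right) = - 5 \left(- \frac{5}{2} + \left(\left(\frac{I}{3} + 1\right)^{2} + \frac{5}{3}\right)\right) = - 5 \left(- \frac{5}{2} + \left(\left(1 + \frac{I}{3}\right)^{2} + \frac{5}{3}\right)\right) = - 5 \left(- \frac{5}{2} + \left(\frac{5}{3} + \left(1 + \frac{I}{3}\right)^{2}\right)\right) = - 5 \left(- \frac{5}{6} + \left(1 + \frac{I}{3}\right)^{2}\right) = \frac{25}{6} - 5 \left(1 + \frac{I}{3}\right)^{2}$)
$j{\left(1 \right)} \left(-313\right) = \left(\frac{25}{6} - \frac{5 \left(3 + 1\right)^{2}}{9}\right) \left(-313\right) = \left(\frac{25}{6} - \frac{5 \cdot 4^{2}}{9}\right) \left(-313\right) = \left(\frac{25}{6} - \frac{80}{9}\right) \left(-313\right) = \left(- \frac{85}{18}\right) \left(-313\right) = \frac{26605}{18}$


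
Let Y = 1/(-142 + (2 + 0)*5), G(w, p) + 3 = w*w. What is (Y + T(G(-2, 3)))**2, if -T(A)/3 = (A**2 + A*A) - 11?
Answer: 12694969/17424 ≈ 728.59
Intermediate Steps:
G(w, p) = -3 + w**2 (G(w, p) = -3 + w*w = -3 + w**2)
T(A) = 33 - 6*A**2 (T(A) = -3*((A**2 + A*A) - 11) = -3*((A**2 + A**2) - 11) = -3*(2*A**2 - 11) = -3*(-11 + 2*A**2) = 33 - 6*A**2)
Y = -1/132 (Y = 1/(-142 + 2*5) = 1/(-142 + 10) = 1/(-132) = -1/132 ≈ -0.0075758)
(Y + T(G(-2, 3)))**2 = (-1/132 + (33 - 6*(-3 + (-2)**2)**2))**2 = (-1/132 + (33 - 6*(-3 + 4)**2))**2 = (-1/132 + (33 - 6*1**2))**2 = (-1/132 + (33 - 6*1))**2 = (-1/132 + (33 - 6))**2 = (-1/132 + 27)**2 = (3563/132)**2 = 12694969/17424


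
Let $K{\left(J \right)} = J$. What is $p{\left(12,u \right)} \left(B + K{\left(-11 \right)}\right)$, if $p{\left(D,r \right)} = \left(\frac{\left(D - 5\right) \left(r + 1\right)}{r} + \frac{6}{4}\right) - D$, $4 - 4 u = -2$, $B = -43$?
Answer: $-63$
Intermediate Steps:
$u = \frac{3}{2}$ ($u = 1 - - \frac{1}{2} = 1 + \frac{1}{2} = \frac{3}{2} \approx 1.5$)
$p{\left(D,r \right)} = \frac{3}{2} - D + \frac{\left(1 + r\right) \left(-5 + D\right)}{r}$ ($p{\left(D,r \right)} = \left(\frac{\left(-5 + D\right) \left(1 + r\right)}{r} + 6 \cdot \frac{1}{4}\right) - D = \left(\frac{\left(1 + r\right) \left(-5 + D\right)}{r} + \frac{3}{2}\right) - D = \left(\frac{3}{2} + \frac{\left(1 + r\right) \left(-5 + D\right)}{r}\right) - D = \frac{3}{2} - D + \frac{\left(1 + r\right) \left(-5 + D\right)}{r}$)
$p{\left(12,u \right)} \left(B + K{\left(-11 \right)}\right) = \frac{-5 + 12 - \frac{21}{4}}{\frac{3}{2}} \left(-43 - 11\right) = \frac{2 \left(-5 + 12 - \frac{21}{4}\right)}{3} \left(-54\right) = \frac{2}{3} \cdot \frac{7}{4} \left(-54\right) = \frac{7}{6} \left(-54\right) = -63$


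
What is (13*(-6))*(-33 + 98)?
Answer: -5070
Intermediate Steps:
(13*(-6))*(-33 + 98) = -78*65 = -5070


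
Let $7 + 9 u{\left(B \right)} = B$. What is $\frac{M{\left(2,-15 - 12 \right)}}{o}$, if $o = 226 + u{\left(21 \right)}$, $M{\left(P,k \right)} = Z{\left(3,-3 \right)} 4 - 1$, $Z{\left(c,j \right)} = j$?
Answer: $- \frac{117}{2048} \approx -0.057129$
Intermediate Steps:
$u{\left(B \right)} = - \frac{7}{9} + \frac{B}{9}$
$M{\left(P,k \right)} = -13$ ($M{\left(P,k \right)} = \left(-3\right) 4 - 1 = -12 - 1 = -13$)
$o = \frac{2048}{9}$ ($o = 226 + \left(- \frac{7}{9} + \frac{1}{9} \cdot 21\right) = 226 + \left(- \frac{7}{9} + \frac{7}{3}\right) = 226 + \frac{14}{9} = \frac{2048}{9} \approx 227.56$)
$\frac{M{\left(2,-15 - 12 \right)}}{o} = - \frac{13}{\frac{2048}{9}} = \left(-13\right) \frac{9}{2048} = - \frac{117}{2048}$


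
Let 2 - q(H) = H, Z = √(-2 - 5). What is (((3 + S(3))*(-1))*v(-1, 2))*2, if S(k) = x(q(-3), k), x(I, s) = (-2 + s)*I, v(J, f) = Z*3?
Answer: -48*I*√7 ≈ -127.0*I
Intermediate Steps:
Z = I*√7 (Z = √(-7) = I*√7 ≈ 2.6458*I)
q(H) = 2 - H
v(J, f) = 3*I*√7 (v(J, f) = (I*√7)*3 = 3*I*√7)
x(I, s) = I*(-2 + s)
S(k) = -10 + 5*k (S(k) = (2 - 1*(-3))*(-2 + k) = (2 + 3)*(-2 + k) = 5*(-2 + k) = -10 + 5*k)
(((3 + S(3))*(-1))*v(-1, 2))*2 = (((3 + (-10 + 5*3))*(-1))*(3*I*√7))*2 = (((3 + (-10 + 15))*(-1))*(3*I*√7))*2 = (((3 + 5)*(-1))*(3*I*√7))*2 = ((8*(-1))*(3*I*√7))*2 = -24*I*√7*2 = -48*I*√7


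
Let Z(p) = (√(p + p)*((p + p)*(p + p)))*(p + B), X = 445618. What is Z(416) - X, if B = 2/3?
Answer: -445618 + 6922240000*√13/3 ≈ 8.3190e+9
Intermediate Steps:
B = ⅔ (B = 2*(⅓) = ⅔ ≈ 0.66667)
Z(p) = 4*√2*p^(5/2)*(⅔ + p) (Z(p) = (√(p + p)*((p + p)*(p + p)))*(p + ⅔) = (√(2*p)*((2*p)*(2*p)))*(⅔ + p) = ((√2*√p)*(4*p²))*(⅔ + p) = (4*√2*p^(5/2))*(⅔ + p) = 4*√2*p^(5/2)*(⅔ + p))
Z(416) - X = √2*416^(5/2)*(8/3 + 4*416) - 1*445618 = √2*(692224*√26)*(8/3 + 1664) - 445618 = √2*(692224*√26)*(5000/3) - 445618 = 6922240000*√13/3 - 445618 = -445618 + 6922240000*√13/3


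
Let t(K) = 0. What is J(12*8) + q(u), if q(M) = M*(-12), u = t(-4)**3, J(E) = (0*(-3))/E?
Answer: 0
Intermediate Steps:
J(E) = 0 (J(E) = 0/E = 0)
u = 0 (u = 0**3 = 0)
q(M) = -12*M
J(12*8) + q(u) = 0 - 12*0 = 0 + 0 = 0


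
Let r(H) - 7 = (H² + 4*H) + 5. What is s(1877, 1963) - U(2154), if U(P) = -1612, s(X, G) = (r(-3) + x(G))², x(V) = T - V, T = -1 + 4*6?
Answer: 3730373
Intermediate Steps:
T = 23 (T = -1 + 24 = 23)
r(H) = 12 + H² + 4*H (r(H) = 7 + ((H² + 4*H) + 5) = 7 + (5 + H² + 4*H) = 12 + H² + 4*H)
x(V) = 23 - V
s(X, G) = (32 - G)² (s(X, G) = ((12 + (-3)² + 4*(-3)) + (23 - G))² = ((12 + 9 - 12) + (23 - G))² = (9 + (23 - G))² = (32 - G)²)
s(1877, 1963) - U(2154) = (-32 + 1963)² - 1*(-1612) = 1931² + 1612 = 3728761 + 1612 = 3730373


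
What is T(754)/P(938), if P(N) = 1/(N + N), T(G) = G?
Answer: 1414504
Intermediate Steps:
P(N) = 1/(2*N)
T(754)/P(938) = 754/(((1/2)/938)) = 754/(((1/2)*(1/938))) = 754/(1/1876) = 754*1876 = 1414504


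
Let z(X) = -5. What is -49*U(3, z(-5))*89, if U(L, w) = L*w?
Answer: 65415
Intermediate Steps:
-49*U(3, z(-5))*89 = -147*(-5)*89 = -49*(-15)*89 = 735*89 = 65415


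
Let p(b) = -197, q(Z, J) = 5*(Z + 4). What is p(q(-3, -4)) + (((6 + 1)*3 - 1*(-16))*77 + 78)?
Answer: 2730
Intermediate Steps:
q(Z, J) = 20 + 5*Z (q(Z, J) = 5*(4 + Z) = 20 + 5*Z)
p(q(-3, -4)) + (((6 + 1)*3 - 1*(-16))*77 + 78) = -197 + (((6 + 1)*3 - 1*(-16))*77 + 78) = -197 + ((7*3 + 16)*77 + 78) = -197 + ((21 + 16)*77 + 78) = -197 + (37*77 + 78) = -197 + (2849 + 78) = -197 + 2927 = 2730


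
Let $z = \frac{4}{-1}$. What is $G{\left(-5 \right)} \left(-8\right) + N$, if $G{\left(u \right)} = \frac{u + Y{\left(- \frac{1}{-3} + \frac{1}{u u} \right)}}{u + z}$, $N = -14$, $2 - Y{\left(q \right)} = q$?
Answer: $- \frac{11474}{675} \approx -16.999$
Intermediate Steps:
$Y{\left(q \right)} = 2 - q$
$z = -4$ ($z = 4 \left(-1\right) = -4$)
$G{\left(u \right)} = \frac{\frac{5}{3} + u - \frac{1}{u^{2}}}{-4 + u}$ ($G{\left(u \right)} = \frac{u - \left(-2 + \frac{1}{3} + \frac{1}{u u}\right)}{u - 4} = \frac{u - \left(-2 + \frac{1}{3} + \frac{1}{u^{2}}\right)}{-4 + u} = \frac{u + \left(2 - \left(\frac{1}{3} + \frac{1}{u^{2}}\right)\right)}{-4 + u} = \frac{u + \left(\frac{5}{3} - \frac{1}{u^{2}}\right)}{-4 + u} = \frac{\frac{5}{3} + u - \frac{1}{u^{2}}}{-4 + u}$)
$G{\left(-5 \right)} \left(-8\right) + N = \frac{-3 + \left(-5\right)^{2} \left(5 + 3 \left(-5\right)\right)}{3 \cdot 25 \left(-4 - 5\right)} \left(-8\right) - 14 = \frac{1}{3} \cdot \frac{1}{25} \frac{1}{-9} \left(-3 + 25 \left(5 - 15\right)\right) \left(-8\right) - 14 = \frac{1}{3} \cdot \frac{1}{25} \left(- \frac{1}{9}\right) \left(-3 + 25 \left(-10\right)\right) \left(-8\right) - 14 = \frac{1}{3} \cdot \frac{1}{25} \left(- \frac{1}{9}\right) \left(-3 - 250\right) \left(-8\right) - 14 = \frac{1}{3} \cdot \frac{1}{25} \left(- \frac{1}{9}\right) \left(-253\right) \left(-8\right) - 14 = \frac{253}{675} \left(-8\right) - 14 = - \frac{2024}{675} - 14 = - \frac{11474}{675}$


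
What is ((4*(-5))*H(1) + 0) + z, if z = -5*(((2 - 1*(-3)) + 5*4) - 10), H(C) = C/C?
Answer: -95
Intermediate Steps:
H(C) = 1
z = -75 (z = -5*(((2 + 3) + 20) - 10) = -5*((5 + 20) - 10) = -5*(25 - 10) = -5*15 = -75)
((4*(-5))*H(1) + 0) + z = ((4*(-5))*1 + 0) - 75 = (-20*1 + 0) - 75 = (-20 + 0) - 75 = -20 - 75 = -95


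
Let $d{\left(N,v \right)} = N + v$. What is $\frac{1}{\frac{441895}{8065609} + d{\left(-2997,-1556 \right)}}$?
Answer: $- \frac{8065609}{36722275882} \approx -0.00021964$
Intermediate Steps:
$\frac{1}{\frac{441895}{8065609} + d{\left(-2997,-1556 \right)}} = \frac{1}{\frac{441895}{8065609} - 4553} = \frac{1}{- \frac{36722275882}{8065609}} = - \frac{8065609}{36722275882}$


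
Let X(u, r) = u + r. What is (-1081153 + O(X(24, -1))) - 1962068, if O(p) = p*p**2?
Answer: -3031054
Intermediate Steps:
X(u, r) = r + u
O(p) = p**3
(-1081153 + O(X(24, -1))) - 1962068 = (-1081153 + (-1 + 24)**3) - 1962068 = (-1081153 + 23**3) - 1962068 = (-1081153 + 12167) - 1962068 = -1068986 - 1962068 = -3031054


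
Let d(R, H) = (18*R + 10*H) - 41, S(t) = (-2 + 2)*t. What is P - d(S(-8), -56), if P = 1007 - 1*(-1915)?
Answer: 3523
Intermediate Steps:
S(t) = 0 (S(t) = 0*t = 0)
d(R, H) = -41 + 10*H + 18*R (d(R, H) = (10*H + 18*R) - 41 = -41 + 10*H + 18*R)
P = 2922 (P = 1007 + 1915 = 2922)
P - d(S(-8), -56) = 2922 - (-41 + 10*(-56) + 18*0) = 2922 - (-41 - 560 + 0) = 2922 - 1*(-601) = 2922 + 601 = 3523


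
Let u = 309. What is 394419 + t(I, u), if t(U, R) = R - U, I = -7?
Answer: 394735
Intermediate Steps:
394419 + t(I, u) = 394419 + (309 - 1*(-7)) = 394419 + (309 + 7) = 394419 + 316 = 394735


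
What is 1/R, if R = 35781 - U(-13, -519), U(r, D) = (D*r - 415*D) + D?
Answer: -1/185832 ≈ -5.3812e-6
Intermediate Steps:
U(r, D) = -414*D + D*r (U(r, D) = (-415*D + D*r) + D = -414*D + D*r)
R = -185832 (R = 35781 - (-519)*(-414 - 13) = 35781 - (-519)*(-427) = 35781 - 1*221613 = 35781 - 221613 = -185832)
1/R = 1/(-185832) = -1/185832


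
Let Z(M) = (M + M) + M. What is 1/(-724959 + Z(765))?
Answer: -1/722664 ≈ -1.3838e-6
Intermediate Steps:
Z(M) = 3*M (Z(M) = 2*M + M = 3*M)
1/(-724959 + Z(765)) = 1/(-724959 + 3*765) = 1/(-724959 + 2295) = 1/(-722664) = -1/722664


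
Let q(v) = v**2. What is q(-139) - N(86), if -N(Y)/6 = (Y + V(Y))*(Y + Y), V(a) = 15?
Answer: 123553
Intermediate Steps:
N(Y) = -12*Y*(15 + Y) (N(Y) = -6*(Y + 15)*(Y + Y) = -6*(15 + Y)*2*Y = -12*Y*(15 + Y))
q(-139) - N(86) = (-139)**2 - (-12)*86*(15 + 86) = 19321 - (-12)*86*101 = 19321 - 1*(-104232) = 19321 + 104232 = 123553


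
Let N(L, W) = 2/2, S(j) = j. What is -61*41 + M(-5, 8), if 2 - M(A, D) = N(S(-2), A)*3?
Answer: -2502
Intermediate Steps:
N(L, W) = 1 (N(L, W) = 2*(½) = 1)
M(A, D) = -1 (M(A, D) = 2 - 3 = -1)
-61*41 + M(-5, 8) = -61*41 - 1 = -2501 - 1 = -2502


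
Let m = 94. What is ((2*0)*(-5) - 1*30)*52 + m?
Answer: -1466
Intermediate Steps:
((2*0)*(-5) - 1*30)*52 + m = ((2*0)*(-5) - 1*30)*52 + 94 = (0*(-5) - 30)*52 + 94 = (0 - 30)*52 + 94 = -30*52 + 94 = -1560 + 94 = -1466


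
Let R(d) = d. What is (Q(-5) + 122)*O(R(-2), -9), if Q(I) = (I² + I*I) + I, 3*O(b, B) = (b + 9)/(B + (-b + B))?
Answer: -1169/48 ≈ -24.354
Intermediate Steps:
O(b, B) = (9 + b)/(3*(-b + 2*B)) (O(b, B) = ((b + 9)/(B + (-b + B)))/3 = ((9 + b)/(B + (B - b)))/3 = ((9 + b)/(-b + 2*B))/3 = (9 + b)/(3*(-b + 2*B)))
Q(I) = I + 2*I² (Q(I) = (I² + I²) + I = 2*I² + I = I + 2*I²)
(Q(-5) + 122)*O(R(-2), -9) = (-5*(1 + 2*(-5)) + 122)*((9 - 2)/(3*(-1*(-2) + 2*(-9)))) = (-5*(1 - 10) + 122)*((⅓)*7/(2 - 18)) = (-5*(-9) + 122)*((⅓)*7/(-16)) = (45 + 122)*((⅓)*(-1/16)*7) = 167*(-7/48) = -1169/48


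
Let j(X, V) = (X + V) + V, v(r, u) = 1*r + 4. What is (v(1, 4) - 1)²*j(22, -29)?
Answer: -576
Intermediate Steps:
v(r, u) = 4 + r (v(r, u) = r + 4 = 4 + r)
j(X, V) = X + 2*V (j(X, V) = (V + X) + V = X + 2*V)
(v(1, 4) - 1)²*j(22, -29) = ((4 + 1) - 1)²*(22 + 2*(-29)) = (5 - 1)²*(22 - 58) = 4²*(-36) = 16*(-36) = -576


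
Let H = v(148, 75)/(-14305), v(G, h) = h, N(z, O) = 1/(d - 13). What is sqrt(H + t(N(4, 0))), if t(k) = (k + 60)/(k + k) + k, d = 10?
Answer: I*sqrt(26472873054)/17166 ≈ 9.4783*I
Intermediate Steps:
N(z, O) = -1/3 (N(z, O) = 1/(10 - 13) = 1/(-3) = -1/3)
t(k) = k + (60 + k)/(2*k) (t(k) = (60 + k)/((2*k)) + k = (60 + k)*(1/(2*k)) + k = (60 + k)/(2*k) + k = k + (60 + k)/(2*k))
H = -15/2861 (H = 75/(-14305) = 75*(-1/14305) = -15/2861 ≈ -0.0052429)
sqrt(H + t(N(4, 0))) = sqrt(-15/2861 + (1/2 - 1/3 + 30/(-1/3))) = sqrt(-15/2861 + (1/2 - 1/3 + 30*(-3))) = sqrt(-15/2861 + (1/2 - 1/3 - 90)) = sqrt(-15/2861 - 539/6) = sqrt(-1542169/17166) = I*sqrt(26472873054)/17166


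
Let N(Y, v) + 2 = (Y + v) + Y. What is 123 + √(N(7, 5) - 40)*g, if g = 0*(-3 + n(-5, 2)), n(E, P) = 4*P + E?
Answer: 123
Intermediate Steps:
N(Y, v) = -2 + v + 2*Y (N(Y, v) = -2 + ((Y + v) + Y) = -2 + (v + 2*Y) = -2 + v + 2*Y)
n(E, P) = E + 4*P
g = 0 (g = 0*(-3 + (-5 + 4*2)) = 0*(-3 + (-5 + 8)) = 0*(-3 + 3) = 0*0 = 0)
123 + √(N(7, 5) - 40)*g = 123 + √((-2 + 5 + 2*7) - 40)*0 = 123 + √((-2 + 5 + 14) - 40)*0 = 123 + √(17 - 40)*0 = 123 + √(-23)*0 = 123 + (I*√23)*0 = 123 + 0 = 123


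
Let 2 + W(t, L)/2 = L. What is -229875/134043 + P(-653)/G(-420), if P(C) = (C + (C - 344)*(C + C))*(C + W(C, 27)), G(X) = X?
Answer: 1669709750207/893620 ≈ 1.8685e+6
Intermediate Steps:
W(t, L) = -4 + 2*L
P(C) = (50 + C)*(C + 2*C*(-344 + C)) (P(C) = (C + (C - 344)*(C + C))*(C + (-4 + 2*27)) = (C + (-344 + C)*(2*C))*(C + (-4 + 54)) = (C + 2*C*(-344 + C))*(C + 50) = (C + 2*C*(-344 + C))*(50 + C) = (50 + C)*(C + 2*C*(-344 + C)))
-229875/134043 + P(-653)/G(-420) = -229875/134043 - 653*(-34350 - 587*(-653) + 2*(-653)²)/(-420) = -229875*1/134043 - 653*(-34350 + 383311 + 2*426409)*(-1/420) = -76625/44681 - 653*(-34350 + 383311 + 852818)*(-1/420) = -76625/44681 - 653*1201779*(-1/420) = -76625/44681 - 784761687*(-1/420) = -76625/44681 + 261587229/140 = 1669709750207/893620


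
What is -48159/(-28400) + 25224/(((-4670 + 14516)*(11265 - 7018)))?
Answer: 335755212593/197928886800 ≈ 1.6963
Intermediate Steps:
-48159/(-28400) + 25224/(((-4670 + 14516)*(11265 - 7018))) = -48159*(-1/28400) + 25224/((9846*4247)) = 48159/28400 + 25224/41815962 = 48159/28400 + 25224*(1/41815962) = 48159/28400 + 4204/6969327 = 335755212593/197928886800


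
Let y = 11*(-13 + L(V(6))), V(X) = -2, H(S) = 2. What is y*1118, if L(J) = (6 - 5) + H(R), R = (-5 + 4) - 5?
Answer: -122980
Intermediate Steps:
R = -6 (R = -1 - 5 = -6)
L(J) = 3 (L(J) = (6 - 5) + 2 = 1 + 2 = 3)
y = -110 (y = 11*(-13 + 3) = 11*(-10) = -110)
y*1118 = -110*1118 = -122980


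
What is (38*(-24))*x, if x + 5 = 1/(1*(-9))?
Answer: 13984/3 ≈ 4661.3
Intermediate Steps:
x = -46/9 (x = -5 + 1/(1*(-9)) = -5 + 1/(-9) = -5 - 1/9 = -46/9 ≈ -5.1111)
(38*(-24))*x = (38*(-24))*(-46/9) = -912*(-46/9) = 13984/3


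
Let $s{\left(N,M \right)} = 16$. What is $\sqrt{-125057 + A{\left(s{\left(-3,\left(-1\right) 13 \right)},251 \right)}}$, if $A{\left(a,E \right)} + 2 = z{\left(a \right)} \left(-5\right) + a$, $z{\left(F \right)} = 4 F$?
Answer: $i \sqrt{125363} \approx 354.07 i$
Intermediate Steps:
$A{\left(a,E \right)} = -2 - 19 a$ ($A{\left(a,E \right)} = -2 + \left(4 a \left(-5\right) + a\right) = -2 + \left(- 20 a + a\right) = -2 - 19 a$)
$\sqrt{-125057 + A{\left(s{\left(-3,\left(-1\right) 13 \right)},251 \right)}} = \sqrt{-125057 - 306} = \sqrt{-125363} = i \sqrt{125363}$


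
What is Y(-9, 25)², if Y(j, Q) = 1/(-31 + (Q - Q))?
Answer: 1/961 ≈ 0.0010406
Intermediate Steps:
Y(j, Q) = -1/31 (Y(j, Q) = 1/(-31 + 0) = 1/(-31) = -1/31)
Y(-9, 25)² = (-1/31)² = 1/961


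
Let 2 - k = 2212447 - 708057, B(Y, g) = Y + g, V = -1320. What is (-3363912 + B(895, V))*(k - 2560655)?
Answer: 13676174571491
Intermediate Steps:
k = -1504388 (k = 2 - (2212447 - 708057) = 2 - 1*1504390 = 2 - 1504390 = -1504388)
(-3363912 + B(895, V))*(k - 2560655) = (-3363912 + (895 - 1320))*(-1504388 - 2560655) = (-3363912 - 425)*(-4065043) = -3364337*(-4065043) = 13676174571491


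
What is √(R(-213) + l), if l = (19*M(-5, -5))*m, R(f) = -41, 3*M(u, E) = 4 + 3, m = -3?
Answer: I*√174 ≈ 13.191*I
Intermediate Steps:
M(u, E) = 7/3 (M(u, E) = (4 + 3)/3 = (⅓)*7 = 7/3)
l = -133 (l = (19*(7/3))*(-3) = (133/3)*(-3) = -133)
√(R(-213) + l) = √(-41 - 133) = √(-174) = I*√174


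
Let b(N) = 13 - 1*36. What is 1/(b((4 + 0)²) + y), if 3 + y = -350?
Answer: -1/376 ≈ -0.0026596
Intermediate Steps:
y = -353 (y = -3 - 350 = -353)
b(N) = -23 (b(N) = 13 - 36 = -23)
1/(b((4 + 0)²) + y) = 1/(-23 - 353) = 1/(-376) = -1/376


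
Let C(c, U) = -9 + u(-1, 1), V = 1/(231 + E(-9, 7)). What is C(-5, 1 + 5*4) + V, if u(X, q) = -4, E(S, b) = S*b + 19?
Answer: -2430/187 ≈ -12.995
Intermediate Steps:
E(S, b) = 19 + S*b
V = 1/187 (V = 1/(231 + (19 - 9*7)) = 1/(231 + (19 - 63)) = 1/(231 - 44) = 1/187 ≈ 0.0053476)
C(c, U) = -13 (C(c, U) = -9 - 4 = -13)
C(-5, 1 + 5*4) + V = -13 + 1/187 = -2430/187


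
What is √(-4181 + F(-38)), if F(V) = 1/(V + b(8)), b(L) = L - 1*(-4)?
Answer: I*√2826382/26 ≈ 64.661*I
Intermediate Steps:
b(L) = 4 + L (b(L) = L + 4 = 4 + L)
F(V) = 1/(12 + V) (F(V) = 1/(V + (4 + 8)) = 1/(V + 12) = 1/(12 + V))
√(-4181 + F(-38)) = √(-4181 + 1/(12 - 38)) = √(-4181 + 1/(-26)) = √(-4181 - 1/26) = √(-108707/26) = I*√2826382/26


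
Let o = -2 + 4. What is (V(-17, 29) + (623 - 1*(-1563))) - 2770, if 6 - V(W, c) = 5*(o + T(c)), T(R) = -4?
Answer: -568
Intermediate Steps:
o = 2
V(W, c) = 16 (V(W, c) = 6 - 5*(2 - 4) = 6 - 5*(-2) = 6 - 1*(-10) = 6 + 10 = 16)
(V(-17, 29) + (623 - 1*(-1563))) - 2770 = (16 + (623 - 1*(-1563))) - 2770 = (16 + (623 + 1563)) - 2770 = (16 + 2186) - 2770 = 2202 - 2770 = -568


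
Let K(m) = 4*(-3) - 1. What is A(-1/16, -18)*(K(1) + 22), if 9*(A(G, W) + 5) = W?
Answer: -63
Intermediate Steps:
A(G, W) = -5 + W/9
K(m) = -13 (K(m) = -12 - 1 = -13)
A(-1/16, -18)*(K(1) + 22) = (-5 + (1/9)*(-18))*(-13 + 22) = (-5 - 2)*9 = -7*9 = -63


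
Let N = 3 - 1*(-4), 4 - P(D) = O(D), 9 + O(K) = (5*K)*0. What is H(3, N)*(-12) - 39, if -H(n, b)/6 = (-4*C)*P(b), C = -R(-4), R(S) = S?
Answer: -15015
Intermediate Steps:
O(K) = -9 (O(K) = -9 + (5*K)*0 = -9 + 0 = -9)
P(D) = 13 (P(D) = 4 - 1*(-9) = 4 + 9 = 13)
C = 4 (C = -1*(-4) = 4)
N = 7 (N = 3 + 4 = 7)
H(n, b) = 1248 (H(n, b) = -6*(-4*4)*13 = -(-96)*13 = -6*(-208) = 1248)
H(3, N)*(-12) - 39 = 1248*(-12) - 39 = -14976 - 39 = -15015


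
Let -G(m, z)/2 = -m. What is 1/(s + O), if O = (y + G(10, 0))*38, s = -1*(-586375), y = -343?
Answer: 1/574101 ≈ 1.7419e-6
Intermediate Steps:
G(m, z) = 2*m (G(m, z) = -(-2)*m = 2*m)
s = 586375
O = -12274 (O = (-343 + 2*10)*38 = (-343 + 20)*38 = -323*38 = -12274)
1/(s + O) = 1/(586375 - 12274) = 1/574101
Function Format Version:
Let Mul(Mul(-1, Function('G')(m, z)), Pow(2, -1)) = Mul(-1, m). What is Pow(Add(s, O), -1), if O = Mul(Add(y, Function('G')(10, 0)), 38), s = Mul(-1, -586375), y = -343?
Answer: Rational(1, 574101) ≈ 1.7419e-6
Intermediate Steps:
Function('G')(m, z) = Mul(2, m) (Function('G')(m, z) = Mul(-2, Mul(-1, m)) = Mul(2, m))
s = 586375
O = -12274 (O = Mul(Add(-343, Mul(2, 10)), 38) = Mul(Add(-343, 20), 38) = Mul(-323, 38) = -12274)
Pow(Add(s, O), -1) = Pow(Add(586375, -12274), -1) = Pow(574101, -1) = Rational(1, 574101)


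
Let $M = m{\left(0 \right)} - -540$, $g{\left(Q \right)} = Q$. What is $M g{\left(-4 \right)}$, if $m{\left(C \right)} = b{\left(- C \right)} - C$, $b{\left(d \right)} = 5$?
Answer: $-2180$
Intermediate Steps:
$m{\left(C \right)} = 5 - C$
$M = 545$ ($M = \left(5 - 0\right) - -540 = \left(5 + 0\right) + 540 = 5 + 540 = 545$)
$M g{\left(-4 \right)} = 545 \left(-4\right) = -2180$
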